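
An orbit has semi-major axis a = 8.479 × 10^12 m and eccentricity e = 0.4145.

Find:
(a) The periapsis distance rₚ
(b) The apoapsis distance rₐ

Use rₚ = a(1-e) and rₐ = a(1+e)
a = 8.479 × 10^12 m
e = 0.4145:  1 − e = 0.5855,  1 + e = 1.4145
(a) rₚ = a(1 − e) = 8.479 × 10^12 m × 0.5855 = 4.96445 × 10^12 m ≈ 4.964 × 10^12 m
(b) rₐ = a(1 + e) = 8.479 × 10^12 m × 1.4145 = 1.19935 × 10^13 m ≈ 1.199 × 10^13 m

Final answer:
(a) rₚ = 4.964 × 10^12 m
(b) rₐ = 1.199 × 10^13 m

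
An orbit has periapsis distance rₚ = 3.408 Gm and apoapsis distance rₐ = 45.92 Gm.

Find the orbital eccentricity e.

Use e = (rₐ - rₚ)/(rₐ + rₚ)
rₚ = 3.408 Gm = 3.408 × 10^9 m
rₐ = 45.92 Gm = 4.592 × 10^10 m
rₐ − rₚ = 4.2512 × 10^10 m
rₐ + rₚ = 4.9328 × 10^10 m
e = (rₐ − rₚ)/(rₐ + rₚ) = 0.861823

Final answer: e = 0.8618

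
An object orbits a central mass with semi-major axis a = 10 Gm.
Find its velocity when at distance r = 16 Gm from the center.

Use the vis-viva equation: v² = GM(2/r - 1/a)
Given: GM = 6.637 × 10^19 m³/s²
a = 10 Gm = 1 × 10^10 m
r = 16 Gm = 1.6 × 10^10 m
GM = 6.637 × 10^19 m³/s²
2/r − 1/a = 1.25 × 10^-10 − 1 × 10^-10 = 2.5 × 10^-11 m⁻¹
v² = GM (2/r − 1/a) = 1.65925 × 10^9 m²/s²
v = 40733.9 m/s ≈ 40.73 km/s

Final answer: 40.73 km/s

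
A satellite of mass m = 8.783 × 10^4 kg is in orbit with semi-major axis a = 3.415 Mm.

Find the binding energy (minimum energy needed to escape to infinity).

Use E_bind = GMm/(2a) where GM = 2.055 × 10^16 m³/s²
a = 3.415 Mm = 3.415 × 10^6 m
GM = 2.055 × 10^16 m³/s²
m = 8.783 × 10^4 kg
GMm = 2.055 × 10^16 × 87830 = 1.80491 × 10^21 m³·kg/s²
2a = 6.83 × 10^6 m
E_bind = GMm/(2a) = 2.64262 × 10^14 J ≈ 264.3 TJ

Final answer: 264.3 TJ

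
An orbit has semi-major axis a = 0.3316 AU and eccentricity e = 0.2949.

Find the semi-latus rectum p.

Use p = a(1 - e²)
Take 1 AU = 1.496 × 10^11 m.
a = 0.3316 AU = 4.96074 × 10^10 m
e = 0.2949,  e² = 0.086966,  1 − e² = 0.913034
p = a(1 − e²) = 4.96074 × 10^10 m × 0.913034 = 4.52932 × 10^10 m ≈ 0.3028 AU

Final answer: p = 0.3028 AU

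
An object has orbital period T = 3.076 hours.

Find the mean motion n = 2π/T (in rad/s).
T = 3.076 hours = 11073.6 s
n = 2π / 11073.6 s = 0.000567402 rad/s ≈ 0.0005674 rad/s

Final answer: n = 0.0005674 rad/s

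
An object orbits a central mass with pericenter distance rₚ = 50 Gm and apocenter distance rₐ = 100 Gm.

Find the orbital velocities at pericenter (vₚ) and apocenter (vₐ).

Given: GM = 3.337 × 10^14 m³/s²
rₚ = 50 Gm = 5 × 10^10 m
rₐ = 100 Gm = 1 × 10^11 m
GM = 3.337 × 10^14 m³/s²
a = (rₚ + rₐ)/2 = 7.5 × 10^10 m
Vis-viva: v² = GM (2/r − 1/a)
vₚ² = 3.337 × 10^14 × (4 × 10^-11 − 1.33333 × 10^-11) = 8898.67 m²/s²
vₚ = 94.3327 m/s ≈ 94.33 m/s
vₐ² = 3.337 × 10^14 × (2 × 10^-11 − 1.33333 × 10^-11) = 2224.67 m²/s²
vₐ = 47.1664 m/s ≈ 47.17 m/s

Final answer: vₚ = 94.33 m/s, vₐ = 47.17 m/s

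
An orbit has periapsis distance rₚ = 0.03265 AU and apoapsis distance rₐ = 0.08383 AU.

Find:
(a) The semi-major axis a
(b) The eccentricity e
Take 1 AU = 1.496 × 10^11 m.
rₚ = 0.03265 AU = 4.88444 × 10^9 m
rₐ = 0.08383 AU = 1.2541 × 10^10 m
(a) a = (rₚ + rₐ)/2 = 8.7127 × 10^9 m ≈ 0.05824 AU
(b) e = (rₐ − rₚ)/(rₐ + rₚ) = (7.65653 × 10^9) / (1.74254 × 10^10) = 0.439389

Final answer:
(a) a = 0.05824 AU
(b) e = 0.4394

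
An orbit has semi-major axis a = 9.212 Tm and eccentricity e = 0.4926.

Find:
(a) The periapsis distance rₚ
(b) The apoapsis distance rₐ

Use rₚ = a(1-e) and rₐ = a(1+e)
a = 9.212 Tm = 9.212 × 10^12 m
e = 0.4926:  1 − e = 0.5074,  1 + e = 1.4926
(a) rₚ = a(1 − e) = 9.212 × 10^12 m × 0.5074 = 4.67417 × 10^12 m ≈ 4.674 Tm
(b) rₐ = a(1 + e) = 9.212 × 10^12 m × 1.4926 = 1.37498 × 10^13 m ≈ 13.75 Tm

Final answer:
(a) rₚ = 4.674 Tm
(b) rₐ = 13.75 Tm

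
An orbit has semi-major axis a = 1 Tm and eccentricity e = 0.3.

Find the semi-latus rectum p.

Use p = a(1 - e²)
a = 1 Tm = 1 × 10^12 m
e = 0.3,  e² = 0.09,  1 − e² = 0.91
p = a(1 − e²) = 1 × 10^12 m × 0.91 = 9.1 × 10^11 m ≈ 910 Gm

Final answer: p = 910 Gm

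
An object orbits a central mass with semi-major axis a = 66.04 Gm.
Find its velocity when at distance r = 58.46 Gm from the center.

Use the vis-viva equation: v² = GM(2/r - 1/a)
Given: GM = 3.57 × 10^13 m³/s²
a = 66.04 Gm = 6.604 × 10^10 m
r = 58.46 Gm = 5.846 × 10^10 m
GM = 3.57 × 10^13 m³/s²
2/r − 1/a = 3.42114 × 10^-11 − 1.51423 × 10^-11 = 1.90691 × 10^-11 m⁻¹
v² = GM (2/r − 1/a) = 680.766 m²/s²
v = 26.0915 m/s ≈ 26.09 m/s

Final answer: 26.09 m/s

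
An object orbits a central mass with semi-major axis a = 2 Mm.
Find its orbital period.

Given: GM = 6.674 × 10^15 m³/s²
a = 2 Mm = 2 × 10^6 m
GM = 6.674 × 10^15 m³/s²
a³ = 8 × 10^18 m³
T = 2π √(a³/GM) = 2π √((8 × 10^18) / (6.674 × 10^15)) = 2π × 34.622 s
T = 217.536 s ≈ 3.626 minutes

Final answer: 3.626 minutes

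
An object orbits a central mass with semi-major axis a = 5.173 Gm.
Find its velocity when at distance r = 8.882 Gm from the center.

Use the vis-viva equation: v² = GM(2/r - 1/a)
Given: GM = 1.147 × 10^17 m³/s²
a = 5.173 Gm = 5.173 × 10^9 m
r = 8.882 Gm = 8.882 × 10^9 m
GM = 1.147 × 10^17 m³/s²
2/r − 1/a = 2.25175 × 10^-10 − 1.93311 × 10^-10 = 3.18631 × 10^-11 m⁻¹
v² = GM (2/r − 1/a) = 3.6547 × 10^6 m²/s²
v = 1911.73 m/s ≈ 1.912 km/s

Final answer: 1.912 km/s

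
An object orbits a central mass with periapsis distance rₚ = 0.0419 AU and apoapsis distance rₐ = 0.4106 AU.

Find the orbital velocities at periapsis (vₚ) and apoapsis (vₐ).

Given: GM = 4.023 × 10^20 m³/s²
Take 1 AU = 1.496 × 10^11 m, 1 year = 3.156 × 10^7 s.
rₚ = 0.0419 AU = 6.26824 × 10^9 m
rₐ = 0.4106 AU = 6.14258 × 10^10 m
GM = 4.023 × 10^20 m³/s²
a = (rₚ + rₐ)/2 = 3.3847 × 10^10 m
Vis-viva: v² = GM (2/r − 1/a)
vₚ² = 4.023 × 10^20 × (3.19069 × 10^-10 − 2.95447 × 10^-11) = 1.16476 × 10^11 m²/s²
vₚ = 341285 m/s ≈ 72 AU/year
vₐ² = 4.023 × 10^20 × (3.25596 × 10^-11 − 2.95447 × 10^-11) = 1.2129 × 10^9 m²/s²
vₐ = 34826.7 m/s ≈ 7.347 AU/year

Final answer: vₚ = 72 AU/year, vₐ = 7.347 AU/year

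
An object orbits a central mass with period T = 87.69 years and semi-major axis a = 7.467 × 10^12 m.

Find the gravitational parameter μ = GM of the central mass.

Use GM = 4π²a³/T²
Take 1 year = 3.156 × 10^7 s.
T = 87.69 years = 2.7675 × 10^9 s
a = 7.467 × 10^12 m
a³ = 4.16331 × 10^38 m³
T² = 7.65904 × 10^18 s²
GM = 4π² × (4.16331 × 10^38) / (7.65904 × 10^18) = 2.14597 × 10^21 m³/s²
GM ≈ 2.146 × 10^21 m³/s²

Final answer: GM = 2.146 × 10^21 m³/s²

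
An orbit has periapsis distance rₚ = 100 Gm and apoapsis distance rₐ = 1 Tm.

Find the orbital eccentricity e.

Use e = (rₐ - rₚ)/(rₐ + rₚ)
rₚ = 100 Gm = 1 × 10^11 m
rₐ = 1 Tm = 1 × 10^12 m
rₐ − rₚ = 9 × 10^11 m
rₐ + rₚ = 1.1 × 10^12 m
e = (rₐ − rₚ)/(rₐ + rₚ) = 0.818182

Final answer: e = 0.8182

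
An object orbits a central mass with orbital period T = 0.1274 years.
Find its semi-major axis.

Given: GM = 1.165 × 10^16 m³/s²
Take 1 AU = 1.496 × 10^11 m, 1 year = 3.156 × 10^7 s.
T = 0.1274 years = 4.02074 × 10^6 s
GM = 1.165 × 10^16 m³/s²
Kepler's third law: a³ = GM T² / (4π²)
T² = 1.61664 × 10^13 s²
a³ = (1.165 × 10^16) × (1.61664 × 10^13) / (4π²) = 4.77067 × 10^27 m³
a = (a³)^(1/3) = 1.68342 × 10^9 m ≈ 0.01125 AU

Final answer: 0.01125 AU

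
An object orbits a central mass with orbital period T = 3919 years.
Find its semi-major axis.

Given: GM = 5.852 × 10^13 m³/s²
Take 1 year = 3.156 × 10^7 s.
T = 3919 years = 1.23684 × 10^11 s
GM = 5.852 × 10^13 m³/s²
Kepler's third law: a³ = GM T² / (4π²)
T² = 1.52976 × 10^22 s²
a³ = (5.852 × 10^13) × (1.52976 × 10^22) / (4π²) = 2.26761 × 10^34 m³
a = (a³)^(1/3) = 2.83046 × 10^11 m ≈ 283 Gm

Final answer: 283 Gm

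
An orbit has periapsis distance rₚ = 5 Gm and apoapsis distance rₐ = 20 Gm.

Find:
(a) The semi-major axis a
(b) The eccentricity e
rₚ = 5 Gm = 5 × 10^9 m
rₐ = 20 Gm = 2 × 10^10 m
(a) a = (rₚ + rₐ)/2 = 1.25 × 10^10 m ≈ 12.5 Gm
(b) e = (rₐ − rₚ)/(rₐ + rₚ) = (1.5 × 10^10) / (2.5 × 10^10) = 0.6

Final answer:
(a) a = 12.5 Gm
(b) e = 0.6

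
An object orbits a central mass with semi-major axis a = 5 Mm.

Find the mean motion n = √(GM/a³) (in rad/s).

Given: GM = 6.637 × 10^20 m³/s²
a = 5 Mm = 5 × 10^6 m
GM = 6.637 × 10^20 m³/s²
a³ = 1.25 × 10^20 m³
GM/a³ = (6.637 × 10^20) / (1.25 × 10^20) = 5.3096 s⁻²
n = √(GM/a³) = 2.30426 rad/s ≈ 2.304 rad/s

Final answer: n = 2.304 rad/s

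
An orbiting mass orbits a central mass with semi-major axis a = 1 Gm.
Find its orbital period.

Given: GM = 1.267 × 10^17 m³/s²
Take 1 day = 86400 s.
a = 1 Gm = 1 × 10^9 m
GM = 1.267 × 10^17 m³/s²
a³ = 1 × 10^27 m³
T = 2π √(a³/GM) = 2π √((1 × 10^27) / (1.267 × 10^17)) = 2π × 88840.6 s
T = 558202 s ≈ 6.461 days

Final answer: 6.461 days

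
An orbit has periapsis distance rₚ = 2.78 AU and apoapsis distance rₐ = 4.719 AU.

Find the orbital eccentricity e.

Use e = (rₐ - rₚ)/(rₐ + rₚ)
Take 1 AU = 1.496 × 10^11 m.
rₚ = 2.78 AU = 4.15888 × 10^11 m
rₐ = 4.719 AU = 7.05962 × 10^11 m
rₐ − rₚ = 2.90074 × 10^11 m
rₐ + rₚ = 1.12185 × 10^12 m
e = (rₐ − rₚ)/(rₐ + rₚ) = 0.258568

Final answer: e = 0.2586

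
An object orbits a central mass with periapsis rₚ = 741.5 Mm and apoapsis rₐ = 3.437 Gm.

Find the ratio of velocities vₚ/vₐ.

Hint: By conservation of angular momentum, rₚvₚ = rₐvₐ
rₚ = 741.5 Mm = 7.415 × 10^8 m
rₐ = 3.437 Gm = 3.437 × 10^9 m
rₚvₚ = rₐvₐ  ⇒  vₚ/vₐ = rₐ/rₚ
vₚ/vₐ = (3.437 × 10^9) / (7.415 × 10^8) = 4.6352

Final answer: vₚ/vₐ = 4.635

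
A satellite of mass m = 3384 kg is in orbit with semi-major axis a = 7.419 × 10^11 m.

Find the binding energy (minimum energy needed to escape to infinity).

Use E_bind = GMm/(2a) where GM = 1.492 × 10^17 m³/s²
a = 7.419 × 10^11 m
GM = 1.492 × 10^17 m³/s²
m = 3384 kg
GMm = 1.492 × 10^17 × 3384 = 5.04893 × 10^20 m³·kg/s²
2a = 1.4838 × 10^12 m
E_bind = GMm/(2a) = 3.4027 × 10^8 J ≈ 340.3 MJ

Final answer: 340.3 MJ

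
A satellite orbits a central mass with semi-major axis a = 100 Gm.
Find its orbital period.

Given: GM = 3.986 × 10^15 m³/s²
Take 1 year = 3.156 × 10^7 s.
a = 100 Gm = 1 × 10^11 m
GM = 3.986 × 10^15 m³/s²
a³ = 1 × 10^33 m³
T = 2π √(a³/GM) = 2π √((1 × 10^33) / (3.986 × 10^15)) = 2π × 5.00877 × 10^8 s
T = 3.1471 × 10^9 s ≈ 99.72 years

Final answer: 99.72 years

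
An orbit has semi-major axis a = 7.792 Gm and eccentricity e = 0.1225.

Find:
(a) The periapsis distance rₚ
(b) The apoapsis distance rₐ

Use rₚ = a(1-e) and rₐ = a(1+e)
a = 7.792 Gm = 7.792 × 10^9 m
e = 0.1225:  1 − e = 0.8775,  1 + e = 1.1225
(a) rₚ = a(1 − e) = 7.792 × 10^9 m × 0.8775 = 6.83748 × 10^9 m ≈ 6.837 Gm
(b) rₐ = a(1 + e) = 7.792 × 10^9 m × 1.1225 = 8.74652 × 10^9 m ≈ 8.747 Gm

Final answer:
(a) rₚ = 6.837 Gm
(b) rₐ = 8.747 Gm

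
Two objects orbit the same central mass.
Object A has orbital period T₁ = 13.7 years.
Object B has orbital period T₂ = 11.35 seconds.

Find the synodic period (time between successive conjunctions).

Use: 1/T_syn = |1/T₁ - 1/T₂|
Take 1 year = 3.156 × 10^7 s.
T₁ = 13.7 years = 4.32372 × 10^8 s
T₂ = 11.35 seconds
1/T₁ = 2.31282 × 10^-9 s⁻¹
1/T₂ = 0.0881057 s⁻¹
|1/T₁ − 1/T₂| = 0.0881057 s⁻¹
T_syn = 1 / |1/T₁ − 1/T₂| = 11.35 s ≈ 11.35 seconds

Final answer: T_syn = 11.35 seconds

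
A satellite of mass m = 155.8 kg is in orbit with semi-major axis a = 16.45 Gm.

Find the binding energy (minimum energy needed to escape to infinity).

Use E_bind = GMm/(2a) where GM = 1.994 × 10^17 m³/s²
a = 16.45 Gm = 1.645 × 10^10 m
GM = 1.994 × 10^17 m³/s²
m = 155.8 kg
GMm = 1.994 × 10^17 × 155.8 = 3.10665 × 10^19 m³·kg/s²
2a = 3.29 × 10^10 m
E_bind = GMm/(2a) = 9.44271 × 10^8 J ≈ 944.3 MJ

Final answer: 944.3 MJ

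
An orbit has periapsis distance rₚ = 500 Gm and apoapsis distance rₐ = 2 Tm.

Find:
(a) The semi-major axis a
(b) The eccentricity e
rₚ = 500 Gm = 5 × 10^11 m
rₐ = 2 Tm = 2 × 10^12 m
(a) a = (rₚ + rₐ)/2 = 1.25 × 10^12 m ≈ 1.25 Tm
(b) e = (rₐ − rₚ)/(rₐ + rₚ) = (1.5 × 10^12) / (2.5 × 10^12) = 0.6

Final answer:
(a) a = 1.25 Tm
(b) e = 0.6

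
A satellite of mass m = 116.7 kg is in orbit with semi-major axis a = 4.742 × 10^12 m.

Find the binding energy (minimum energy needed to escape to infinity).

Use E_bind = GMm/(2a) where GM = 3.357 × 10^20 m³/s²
a = 4.742 × 10^12 m
GM = 3.357 × 10^20 m³/s²
m = 116.7 kg
GMm = 3.357 × 10^20 × 116.7 = 3.91762 × 10^22 m³·kg/s²
2a = 9.484 × 10^12 m
E_bind = GMm/(2a) = 4.13077 × 10^9 J ≈ 4.131 GJ

Final answer: 4.131 GJ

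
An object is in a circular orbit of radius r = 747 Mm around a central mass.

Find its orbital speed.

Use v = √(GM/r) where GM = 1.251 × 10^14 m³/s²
r = 747 Mm = 7.47 × 10^8 m
GM = 1.251 × 10^14 m³/s²
GM/r = (1.251 × 10^14) / (7.47 × 10^8) = 167470 m²/s²
v = √(GM/r) = 409.231 m/s ≈ 409.2 m/s

Final answer: 409.2 m/s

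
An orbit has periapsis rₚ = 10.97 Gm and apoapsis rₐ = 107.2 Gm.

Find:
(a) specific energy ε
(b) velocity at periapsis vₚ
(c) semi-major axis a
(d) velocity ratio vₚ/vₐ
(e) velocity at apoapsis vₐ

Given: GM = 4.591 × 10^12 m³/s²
rₚ = 10.97 Gm = 1.097 × 10^10 m
rₐ = 107.2 Gm = 1.072 × 10^11 m
GM = 4.591 × 10^12 m³/s²
a = (rₚ + rₐ)/2 = 5.9085 × 10^10 m
e = (rₐ − rₚ)/(rₐ + rₚ) = (9.623 × 10^10) / (1.1817 × 10^11) = 0.814335
(a) 2a = 1.1817 × 10^11 m;  ε = −GM/(2a) = -38.8508 J/kg ≈ -38.85 J/kg
(b) vₚ² = GM (2/rₚ − 1/a) = 4.591 × 10^12 × (1.82315 × 10^-10 − 1.69248 × 10^-11) = 759.308 m²/s²;  vₚ = 27.5556 m/s ≈ 27.56 m/s
(c) a = 5.9085 × 10^10 m ≈ 59.09 Gm
(d) vₚ/vₐ = rₐ/rₚ (angular momentum) = (1.072 × 10^11) / (1.097 × 10^10) = 9.77211 ≈ 9.772
(e) vₐ² = GM (2/rₐ − 1/a) = 4.591 × 10^12 × (1.86567 × 10^-11 − 1.69248 × 10^-11) = 7.95137 m²/s²;  vₐ = 2.81982 m/s ≈ 2.82 m/s

Final answer:
(a) specific energy ε = -38.85 J/kg
(b) velocity at periapsis vₚ = 27.56 m/s
(c) semi-major axis a = 59.09 Gm
(d) velocity ratio vₚ/vₐ = 9.772
(e) velocity at apoapsis vₐ = 2.82 m/s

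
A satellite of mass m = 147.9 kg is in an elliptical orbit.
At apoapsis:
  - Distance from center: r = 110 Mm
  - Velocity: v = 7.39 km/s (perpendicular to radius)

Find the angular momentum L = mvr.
r = 110 Mm = 1.1 × 10^8 m
v = 7.39 km/s = 7390 m/s
vr = 7390 × 1.1 × 10^8 = 8.129 × 10^11 m²/s
L = m × vr = 147.9 × 8.129 × 10^11 = 1.20228 × 10^14 kg·m²/s ≈ 1.202 × 10^14 kg·m²/s

Final answer: L = 1.202 × 10^14 kg·m²/s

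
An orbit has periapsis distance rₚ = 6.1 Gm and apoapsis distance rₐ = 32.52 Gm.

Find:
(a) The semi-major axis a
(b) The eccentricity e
rₚ = 6.1 Gm = 6.1 × 10^9 m
rₐ = 32.52 Gm = 3.252 × 10^10 m
(a) a = (rₚ + rₐ)/2 = 1.931 × 10^10 m ≈ 19.31 Gm
(b) e = (rₐ − rₚ)/(rₐ + rₚ) = (2.642 × 10^10) / (3.862 × 10^10) = 0.684102

Final answer:
(a) a = 19.31 Gm
(b) e = 0.6841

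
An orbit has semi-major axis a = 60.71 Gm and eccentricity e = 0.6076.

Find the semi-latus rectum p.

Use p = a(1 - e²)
a = 60.71 Gm = 6.071 × 10^10 m
e = 0.6076,  e² = 0.369178,  1 − e² = 0.630822
p = a(1 − e²) = 6.071 × 10^10 m × 0.630822 = 3.82972 × 10^10 m ≈ 38.3 Gm

Final answer: p = 38.3 Gm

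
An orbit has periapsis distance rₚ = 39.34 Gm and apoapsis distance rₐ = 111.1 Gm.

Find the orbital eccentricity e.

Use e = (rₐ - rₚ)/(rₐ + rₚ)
rₚ = 39.34 Gm = 3.934 × 10^10 m
rₐ = 111.1 Gm = 1.111 × 10^11 m
rₐ − rₚ = 7.176 × 10^10 m
rₐ + rₚ = 1.5044 × 10^11 m
e = (rₐ − rₚ)/(rₐ + rₚ) = 0.477001

Final answer: e = 0.477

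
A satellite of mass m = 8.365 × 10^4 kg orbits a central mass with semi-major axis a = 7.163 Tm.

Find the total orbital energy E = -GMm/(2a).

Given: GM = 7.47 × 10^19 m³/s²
a = 7.163 Tm = 7.163 × 10^12 m
GM = 7.47 × 10^19 m³/s²
2a = 1.4326 × 10^13 m
GMm = 7.47 × 10^19 × 83650 = 6.24866 × 10^24 m³·kg/s²
E = −GMm/(2a) = -4.36176 × 10^11 J ≈ -436.2 GJ

Final answer: -436.2 GJ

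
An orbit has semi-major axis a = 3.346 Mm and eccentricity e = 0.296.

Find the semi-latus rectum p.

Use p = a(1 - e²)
a = 3.346 Mm = 3.346 × 10^6 m
e = 0.296,  e² = 0.087616,  1 − e² = 0.912384
p = a(1 − e²) = 3.346 × 10^6 m × 0.912384 = 3.05284 × 10^6 m ≈ 3.053 Mm

Final answer: p = 3.053 Mm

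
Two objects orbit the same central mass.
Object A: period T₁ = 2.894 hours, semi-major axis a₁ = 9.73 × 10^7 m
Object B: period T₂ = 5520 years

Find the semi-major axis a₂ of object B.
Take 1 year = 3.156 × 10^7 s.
T₁ = 2.894 hours = 10418.4 s
T₂ = 5520 years = 1.74211 × 10^11 s
a₁ = 9.73 × 10^7 m
Kepler's third law: (T₂/T₁)² = (a₂/a₁)³  ⇒  a₂ = a₁ (T₂/T₁)^(2/3)
T₂/T₁ = 1.67215 × 10^7
(T₂/T₁)^(2/3) = 65390.8
a₂ = 9.73 × 10^7 m × 65390.8 = 6.36253 × 10^12 m ≈ 6.363 × 10^12 m

Final answer: a₂ = 6.363 × 10^12 m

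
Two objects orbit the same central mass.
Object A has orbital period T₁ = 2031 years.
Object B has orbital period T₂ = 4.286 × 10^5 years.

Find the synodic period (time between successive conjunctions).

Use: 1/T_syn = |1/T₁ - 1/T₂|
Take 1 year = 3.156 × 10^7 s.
T₁ = 2031 years = 6.40984 × 10^10 s
T₂ = 4.286 × 10^5 years = 1.35266 × 10^13 s
1/T₁ = 1.5601 × 10^-11 s⁻¹
1/T₂ = 7.39283 × 10^-14 s⁻¹
|1/T₁ − 1/T₂| = 1.55271 × 10^-11 s⁻¹
T_syn = 1 / |1/T₁ − 1/T₂| = 6.44035 × 10^10 s ≈ 2041 years

Final answer: T_syn = 2041 years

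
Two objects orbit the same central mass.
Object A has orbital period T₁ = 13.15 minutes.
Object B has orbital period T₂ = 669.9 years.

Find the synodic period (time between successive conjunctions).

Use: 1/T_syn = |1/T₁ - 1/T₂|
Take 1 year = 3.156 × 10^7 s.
T₁ = 13.15 minutes = 789 s
T₂ = 669.9 years = 2.1142 × 10^10 s
1/T₁ = 0.00126743 s⁻¹
1/T₂ = 4.72991 × 10^-11 s⁻¹
|1/T₁ − 1/T₂| = 0.00126743 s⁻¹
T_syn = 1 / |1/T₁ − 1/T₂| = 789 s ≈ 13.15 minutes

Final answer: T_syn = 13.15 minutes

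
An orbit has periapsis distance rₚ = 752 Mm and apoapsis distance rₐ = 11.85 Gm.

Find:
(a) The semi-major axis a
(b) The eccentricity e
rₚ = 752 Mm = 7.52 × 10^8 m
rₐ = 11.85 Gm = 1.185 × 10^10 m
(a) a = (rₚ + rₐ)/2 = 6.301 × 10^9 m ≈ 6.301 Gm
(b) e = (rₐ − rₚ)/(rₐ + rₚ) = (1.1098 × 10^10) / (1.2602 × 10^10) = 0.880654

Final answer:
(a) a = 6.301 Gm
(b) e = 0.8807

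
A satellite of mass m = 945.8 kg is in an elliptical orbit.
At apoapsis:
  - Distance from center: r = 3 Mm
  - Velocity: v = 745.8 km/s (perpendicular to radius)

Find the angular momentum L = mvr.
r = 3 Mm = 3 × 10^6 m
v = 745.8 km/s = 745800 m/s
vr = 745800 × 3 × 10^6 = 2.2374 × 10^12 m²/s
L = m × vr = 945.8 × 2.2374 × 10^12 = 2.11613 × 10^15 kg·m²/s ≈ 2.116 × 10^15 kg·m²/s

Final answer: L = 2.116 × 10^15 kg·m²/s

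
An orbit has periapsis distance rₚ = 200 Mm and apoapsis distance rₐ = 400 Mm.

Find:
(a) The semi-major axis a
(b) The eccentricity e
rₚ = 200 Mm = 2 × 10^8 m
rₐ = 400 Mm = 4 × 10^8 m
(a) a = (rₚ + rₐ)/2 = 3 × 10^8 m ≈ 300 Mm
(b) e = (rₐ − rₚ)/(rₐ + rₚ) = (2 × 10^8) / (6 × 10^8) = 0.333333

Final answer:
(a) a = 300 Mm
(b) e = 0.3333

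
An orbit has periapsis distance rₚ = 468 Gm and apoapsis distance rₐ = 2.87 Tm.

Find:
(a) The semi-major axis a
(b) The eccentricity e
rₚ = 468 Gm = 4.68 × 10^11 m
rₐ = 2.87 Tm = 2.87 × 10^12 m
(a) a = (rₚ + rₐ)/2 = 1.669 × 10^12 m ≈ 1.669 Tm
(b) e = (rₐ − rₚ)/(rₐ + rₚ) = (2.402 × 10^12) / (3.338 × 10^12) = 0.719593

Final answer:
(a) a = 1.669 Tm
(b) e = 0.7196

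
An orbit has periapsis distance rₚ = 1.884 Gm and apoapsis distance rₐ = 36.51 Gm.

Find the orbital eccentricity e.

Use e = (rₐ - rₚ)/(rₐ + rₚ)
rₚ = 1.884 Gm = 1.884 × 10^9 m
rₐ = 36.51 Gm = 3.651 × 10^10 m
rₐ − rₚ = 3.4626 × 10^10 m
rₐ + rₚ = 3.8394 × 10^10 m
e = (rₐ − rₚ)/(rₐ + rₚ) = 0.90186

Final answer: e = 0.9019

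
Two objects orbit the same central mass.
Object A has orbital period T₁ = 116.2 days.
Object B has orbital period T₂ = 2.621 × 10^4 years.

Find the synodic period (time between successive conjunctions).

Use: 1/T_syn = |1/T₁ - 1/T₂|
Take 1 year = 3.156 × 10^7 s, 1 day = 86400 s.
T₁ = 116.2 days = 1.00397 × 10^7 s
T₂ = 2.621 × 10^4 years = 8.27188 × 10^11 s
1/T₁ = 9.96048 × 10^-8 s⁻¹
1/T₂ = 1.20892 × 10^-12 s⁻¹
|1/T₁ − 1/T₂| = 9.96036 × 10^-8 s⁻¹
T_syn = 1 / |1/T₁ − 1/T₂| = 1.00398 × 10^7 s ≈ 116.2 days

Final answer: T_syn = 116.2 days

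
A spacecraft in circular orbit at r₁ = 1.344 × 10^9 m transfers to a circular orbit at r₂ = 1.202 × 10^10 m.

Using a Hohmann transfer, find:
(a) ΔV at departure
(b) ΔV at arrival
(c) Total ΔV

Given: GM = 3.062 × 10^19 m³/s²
r₁ = 1.344 × 10^9 m
r₂ = 1.202 × 10^10 m
GM = 3.062 × 10^19 m³/s²
Transfer ellipse: a_t = (r₁ + r₂)/2 = 6.682 × 10^9 m
Circular speed at r₁: v₁ = √(GM/r₁) = 150940 m/s
Transfer speed at r₁ (periapsis): v₁ₜ = √(GM(2/r₁ − 1/a_t)) = 202443 m/s
(a) ΔV₁ = v₁ₜ − v₁ = 51503.1 m/s ≈ 51.5 km/s
Circular speed at r₂: v₂ = √(GM/r₂) = 50472 m/s
Transfer speed at r₂ (apoapsis): v₂ₜ = √(GM(2/r₂ − 1/a_t)) = 22635.8 m/s
(b) ΔV₂ = v₂ − v₂ₜ = 27836.1 m/s ≈ 27.84 km/s
(c) ΔV_total = ΔV₁ + ΔV₂ = 79339.2 m/s ≈ 79.34 km/s

Final answer:
(a) ΔV₁ = 51.5 km/s
(b) ΔV₂ = 27.84 km/s
(c) ΔV_total = 79.34 km/s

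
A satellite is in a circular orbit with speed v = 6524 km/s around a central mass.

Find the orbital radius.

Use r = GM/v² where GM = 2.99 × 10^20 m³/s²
v = 6524 km/s = 6.524 × 10^6 m/s
GM = 2.99 × 10^20 m³/s²
v² = 4.25626 × 10^13 m²/s²
r = GM/v² = (2.99 × 10^20) / (4.25626 × 10^13) = 7.02495 × 10^6 m ≈ 7.025 Mm

Final answer: 7.025 Mm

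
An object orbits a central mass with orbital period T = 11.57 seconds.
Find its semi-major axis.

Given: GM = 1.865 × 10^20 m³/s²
T = 11.57 seconds
GM = 1.865 × 10^20 m³/s²
Kepler's third law: a³ = GM T² / (4π²)
T² = 133.865 s²
a³ = (1.865 × 10^20) × 133.865 / (4π²) = 6.32391 × 10^20 m³
a = (a³)^(1/3) = 8.58345 × 10^6 m ≈ 8.583 × 10^6 m

Final answer: 8.583 × 10^6 m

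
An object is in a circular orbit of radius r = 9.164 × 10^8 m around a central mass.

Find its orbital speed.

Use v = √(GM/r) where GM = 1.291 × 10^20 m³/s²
r = 9.164 × 10^8 m
GM = 1.291 × 10^20 m³/s²
GM/r = (1.291 × 10^20) / (9.164 × 10^8) = 1.40877 × 10^11 m²/s²
v = √(GM/r) = 375336 m/s ≈ 375.3 km/s

Final answer: 375.3 km/s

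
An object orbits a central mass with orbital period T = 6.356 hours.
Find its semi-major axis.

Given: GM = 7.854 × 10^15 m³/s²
T = 6.356 hours = 22881.6 s
GM = 7.854 × 10^15 m³/s²
Kepler's third law: a³ = GM T² / (4π²)
T² = 5.23568 × 10^8 s²
a³ = (7.854 × 10^15) × (5.23568 × 10^8) / (4π²) = 1.04161 × 10^23 m³
a = (a³)^(1/3) = 4.70509 × 10^7 m ≈ 47.05 Mm

Final answer: 47.05 Mm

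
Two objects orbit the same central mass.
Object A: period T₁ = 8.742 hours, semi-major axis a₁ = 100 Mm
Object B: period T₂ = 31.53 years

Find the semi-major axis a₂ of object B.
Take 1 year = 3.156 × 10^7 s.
T₁ = 8.742 hours = 31471.2 s
T₂ = 31.53 years = 9.95087 × 10^8 s
a₁ = 100 Mm = 1 × 10^8 m
Kepler's third law: (T₂/T₁)² = (a₂/a₁)³  ⇒  a₂ = a₁ (T₂/T₁)^(2/3)
T₂/T₁ = 31619
(T₂/T₁)^(2/3) = 999.92
a₂ = 1 × 10^8 m × 999.92 = 9.9992 × 10^10 m ≈ 99.99 Gm

Final answer: a₂ = 99.99 Gm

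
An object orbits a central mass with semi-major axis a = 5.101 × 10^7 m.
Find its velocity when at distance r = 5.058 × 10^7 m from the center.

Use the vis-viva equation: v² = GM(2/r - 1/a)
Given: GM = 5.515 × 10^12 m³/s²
a = 5.101 × 10^7 m
r = 5.058 × 10^7 m
GM = 5.515 × 10^12 m³/s²
2/r − 1/a = 3.95413 × 10^-8 − 1.9604 × 10^-8 = 1.99373 × 10^-8 m⁻¹
v² = GM (2/r − 1/a) = 109954 m²/s²
v = 331.594 m/s ≈ 331.6 m/s

Final answer: 331.6 m/s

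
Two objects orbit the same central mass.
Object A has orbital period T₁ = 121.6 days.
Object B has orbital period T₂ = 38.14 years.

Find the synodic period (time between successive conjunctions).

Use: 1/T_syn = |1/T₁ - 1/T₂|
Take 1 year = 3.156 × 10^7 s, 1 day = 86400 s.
T₁ = 121.6 days = 1.05062 × 10^7 s
T₂ = 38.14 years = 1.2037 × 10^9 s
1/T₁ = 9.51815 × 10^-8 s⁻¹
1/T₂ = 8.30773 × 10^-10 s⁻¹
|1/T₁ − 1/T₂| = 9.43508 × 10^-8 s⁻¹
T_syn = 1 / |1/T₁ − 1/T₂| = 1.05987 × 10^7 s ≈ 122.7 days

Final answer: T_syn = 122.7 days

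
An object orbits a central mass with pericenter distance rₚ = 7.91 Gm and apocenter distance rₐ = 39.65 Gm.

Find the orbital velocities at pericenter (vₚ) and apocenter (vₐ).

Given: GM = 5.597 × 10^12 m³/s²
rₚ = 7.91 Gm = 7.91 × 10^9 m
rₐ = 39.65 Gm = 3.965 × 10^10 m
GM = 5.597 × 10^12 m³/s²
a = (rₚ + rₐ)/2 = 2.378 × 10^10 m
Vis-viva: v² = GM (2/r − 1/a)
vₚ² = 5.597 × 10^12 × (2.52845 × 10^-10 − 4.20521 × 10^-11) = 1179.8 m²/s²
vₚ = 34.3483 m/s ≈ 34.35 m/s
vₐ² = 5.597 × 10^12 × (5.04414 × 10^-11 − 4.20521 × 10^-11) = 46.9544 m²/s²
vₐ = 6.85233 m/s ≈ 6.852 m/s

Final answer: vₚ = 34.35 m/s, vₐ = 6.852 m/s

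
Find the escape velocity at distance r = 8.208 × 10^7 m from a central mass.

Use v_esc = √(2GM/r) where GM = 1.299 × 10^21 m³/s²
r = 8.208 × 10^7 m
GM = 1.299 × 10^21 m³/s²
2GM/r = 2 × (1.299 × 10^21) / (8.208 × 10^7) = 3.1652 × 10^13 m²/s²
v_esc = √(2GM/r) = 5.62602 × 10^6 m/s ≈ 5626 km/s

Final answer: 5626 km/s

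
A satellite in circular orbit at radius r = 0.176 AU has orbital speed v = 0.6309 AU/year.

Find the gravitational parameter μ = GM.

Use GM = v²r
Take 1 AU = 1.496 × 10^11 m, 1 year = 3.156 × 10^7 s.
r = 0.176 AU = 2.63296 × 10^10 m
v = 0.6309 AU/year = 2990.58 m/s
v² = 8.94356 × 10^6 m²/s²
GM = v²r = 8.94356 × 10^6 × 2.63296 × 10^10 = 2.3548 × 10^17 m³/s²
GM ≈ 2.355 × 10^17 m³/s²

Final answer: GM = 2.355 × 10^17 m³/s²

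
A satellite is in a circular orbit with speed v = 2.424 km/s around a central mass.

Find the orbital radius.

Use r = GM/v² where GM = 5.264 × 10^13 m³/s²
v = 2.424 km/s = 2424 m/s
GM = 5.264 × 10^13 m³/s²
v² = 5.87578 × 10^6 m²/s²
r = GM/v² = (5.264 × 10^13) / (5.87578 × 10^6) = 8.95882 × 10^6 m ≈ 8.959 × 10^6 m

Final answer: 8.959 × 10^6 m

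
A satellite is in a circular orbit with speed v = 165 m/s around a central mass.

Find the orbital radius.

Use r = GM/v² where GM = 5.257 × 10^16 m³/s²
v = 165 m/s
GM = 5.257 × 10^16 m³/s²
v² = 27225 m²/s²
r = GM/v² = (5.257 × 10^16) / 27225 = 1.93095 × 10^12 m ≈ 1.931 Tm

Final answer: 1.931 Tm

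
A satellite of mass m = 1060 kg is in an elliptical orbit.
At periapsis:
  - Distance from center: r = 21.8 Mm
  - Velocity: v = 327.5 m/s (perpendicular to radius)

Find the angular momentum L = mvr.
r = 21.8 Mm = 2.18 × 10^7 m
v = 327.5 m/s
vr = 327.5 × 2.18 × 10^7 = 7.1395 × 10^9 m²/s
L = m × vr = 1060 × 7.1395 × 10^9 = 7.56787 × 10^12 kg·m²/s ≈ 7.568 × 10^12 kg·m²/s

Final answer: L = 7.568 × 10^12 kg·m²/s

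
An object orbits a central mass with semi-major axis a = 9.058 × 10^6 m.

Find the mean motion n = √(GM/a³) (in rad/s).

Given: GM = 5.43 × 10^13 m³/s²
a = 9.058 × 10^6 m
GM = 5.43 × 10^13 m³/s²
a³ = 7.43185 × 10^20 m³
GM/a³ = (5.43 × 10^13) / (7.43185 × 10^20) = 7.30639 × 10^-8 s⁻²
n = √(GM/a³) = 0.000270303 rad/s ≈ 0.0002703 rad/s

Final answer: n = 0.0002703 rad/s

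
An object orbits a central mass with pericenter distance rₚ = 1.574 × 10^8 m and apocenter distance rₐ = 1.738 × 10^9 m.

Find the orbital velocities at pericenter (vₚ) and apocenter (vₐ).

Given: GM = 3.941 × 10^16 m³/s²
rₚ = 1.574 × 10^8 m
rₐ = 1.738 × 10^9 m
GM = 3.941 × 10^16 m³/s²
a = (rₚ + rₐ)/2 = 9.477 × 10^8 m
Vis-viva: v² = GM (2/r − 1/a)
vₚ² = 3.941 × 10^16 × (1.27065 × 10^-8 − 1.05519 × 10^-9) = 4.59177 × 10^8 m²/s²
vₚ = 21428.4 m/s ≈ 21.43 km/s
vₐ² = 3.941 × 10^16 × (1.15075 × 10^-9 − 1.05519 × 10^-9) = 3.76609 × 10^6 m²/s²
vₐ = 1940.64 m/s ≈ 1.941 km/s

Final answer: vₚ = 21.43 km/s, vₐ = 1.941 km/s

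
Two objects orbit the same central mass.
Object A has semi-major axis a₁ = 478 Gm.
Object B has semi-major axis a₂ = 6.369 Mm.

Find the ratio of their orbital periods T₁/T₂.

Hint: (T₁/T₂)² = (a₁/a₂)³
a₁ = 478 Gm = 4.78 × 10^11 m
a₂ = 6.369 Mm = 6.369 × 10^6 m
a₁/a₂ = 75051
T₁/T₂ = (a₁/a₂)^(3/2) = (75051)^1.5 = 2.05606 × 10^7

Final answer: T₁/T₂ = 2.056 × 10^7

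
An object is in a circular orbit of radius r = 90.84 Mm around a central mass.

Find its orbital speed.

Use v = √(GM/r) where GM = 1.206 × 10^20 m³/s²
r = 90.84 Mm = 9.084 × 10^7 m
GM = 1.206 × 10^20 m³/s²
GM/r = (1.206 × 10^20) / (9.084 × 10^7) = 1.32761 × 10^12 m²/s²
v = √(GM/r) = 1.15222 × 10^6 m/s ≈ 1152 km/s

Final answer: 1152 km/s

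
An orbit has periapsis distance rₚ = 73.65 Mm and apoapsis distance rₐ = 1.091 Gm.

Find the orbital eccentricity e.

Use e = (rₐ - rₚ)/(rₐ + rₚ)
rₚ = 73.65 Mm = 7.365 × 10^7 m
rₐ = 1.091 Gm = 1.091 × 10^9 m
rₐ − rₚ = 1.01735 × 10^9 m
rₐ + rₚ = 1.16465 × 10^9 m
e = (rₐ − rₚ)/(rₐ + rₚ) = 0.873524

Final answer: e = 0.8735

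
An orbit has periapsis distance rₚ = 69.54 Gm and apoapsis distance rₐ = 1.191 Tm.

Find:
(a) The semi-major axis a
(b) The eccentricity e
rₚ = 69.54 Gm = 6.954 × 10^10 m
rₐ = 1.191 Tm = 1.191 × 10^12 m
(a) a = (rₚ + rₐ)/2 = 6.3027 × 10^11 m ≈ 630.3 Gm
(b) e = (rₐ − rₚ)/(rₐ + rₚ) = (1.12146 × 10^12) / (1.26054 × 10^12) = 0.889666

Final answer:
(a) a = 630.3 Gm
(b) e = 0.8897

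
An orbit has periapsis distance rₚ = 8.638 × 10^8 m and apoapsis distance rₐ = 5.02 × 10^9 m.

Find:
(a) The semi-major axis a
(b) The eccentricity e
rₚ = 8.638 × 10^8 m
rₐ = 5.02 × 10^9 m
(a) a = (rₚ + rₐ)/2 = 2.9419 × 10^9 m ≈ 2.942 × 10^9 m
(b) e = (rₐ − rₚ)/(rₐ + rₚ) = (4.1562 × 10^9) / (5.8838 × 10^9) = 0.70638

Final answer:
(a) a = 2.942 × 10^9 m
(b) e = 0.7064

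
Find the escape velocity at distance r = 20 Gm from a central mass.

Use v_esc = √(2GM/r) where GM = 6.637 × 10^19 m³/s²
r = 20 Gm = 2 × 10^10 m
GM = 6.637 × 10^19 m³/s²
2GM/r = 2 × (6.637 × 10^19) / (2 × 10^10) = 6.637 × 10^9 m²/s²
v_esc = √(2GM/r) = 81467.8 m/s ≈ 81.47 km/s

Final answer: 81.47 km/s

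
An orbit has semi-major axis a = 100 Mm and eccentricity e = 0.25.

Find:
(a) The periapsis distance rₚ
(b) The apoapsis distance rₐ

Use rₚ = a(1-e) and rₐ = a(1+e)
a = 100 Mm = 1 × 10^8 m
e = 0.25:  1 − e = 0.75,  1 + e = 1.25
(a) rₚ = a(1 − e) = 1 × 10^8 m × 0.75 = 7.5 × 10^7 m ≈ 75 Mm
(b) rₐ = a(1 + e) = 1 × 10^8 m × 1.25 = 1.25 × 10^8 m ≈ 125 Mm

Final answer:
(a) rₚ = 75 Mm
(b) rₐ = 125 Mm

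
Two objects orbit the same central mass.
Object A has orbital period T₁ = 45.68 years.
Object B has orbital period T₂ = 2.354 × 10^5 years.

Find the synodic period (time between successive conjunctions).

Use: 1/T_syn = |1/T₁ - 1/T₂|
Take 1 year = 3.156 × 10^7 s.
T₁ = 45.68 years = 1.44166 × 10^9 s
T₂ = 2.354 × 10^5 years = 7.42922 × 10^12 s
1/T₁ = 6.93644 × 10^-10 s⁻¹
1/T₂ = 1.34604 × 10^-13 s⁻¹
|1/T₁ − 1/T₂| = 6.9351 × 10^-10 s⁻¹
T_syn = 1 / |1/T₁ − 1/T₂| = 1.44194 × 10^9 s ≈ 45.69 years

Final answer: T_syn = 45.69 years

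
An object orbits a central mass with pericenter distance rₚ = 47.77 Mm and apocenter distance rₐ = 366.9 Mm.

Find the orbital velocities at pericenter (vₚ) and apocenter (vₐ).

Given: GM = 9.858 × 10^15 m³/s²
rₚ = 47.77 Mm = 4.777 × 10^7 m
rₐ = 366.9 Mm = 3.669 × 10^8 m
GM = 9.858 × 10^15 m³/s²
a = (rₚ + rₐ)/2 = 2.07335 × 10^8 m
Vis-viva: v² = GM (2/r − 1/a)
vₚ² = 9.858 × 10^15 × (4.18673 × 10^-8 − 4.82311 × 10^-9) = 3.65181 × 10^8 m²/s²
vₚ = 19109.7 m/s ≈ 19.11 km/s
vₐ² = 9.858 × 10^15 × (5.45108 × 10^-9 − 4.82311 × 10^-9) = 6.19047 × 10^6 m²/s²
vₐ = 2488.07 m/s ≈ 2.488 km/s

Final answer: vₚ = 19.11 km/s, vₐ = 2.488 km/s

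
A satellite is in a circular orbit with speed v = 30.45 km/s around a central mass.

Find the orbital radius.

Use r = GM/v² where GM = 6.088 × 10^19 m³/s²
v = 30.45 km/s = 30450 m/s
GM = 6.088 × 10^19 m³/s²
v² = 9.27202 × 10^8 m²/s²
r = GM/v² = (6.088 × 10^19) / (9.27202 × 10^8) = 6.56599 × 10^10 m ≈ 6.566 × 10^10 m

Final answer: 6.566 × 10^10 m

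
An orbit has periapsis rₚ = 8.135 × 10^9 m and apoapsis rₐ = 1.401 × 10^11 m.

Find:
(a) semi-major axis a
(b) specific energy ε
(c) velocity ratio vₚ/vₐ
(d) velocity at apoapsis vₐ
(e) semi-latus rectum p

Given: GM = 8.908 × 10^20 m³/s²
rₚ = 8.135 × 10^9 m
rₐ = 1.401 × 10^11 m
GM = 8.908 × 10^20 m³/s²
a = (rₚ + rₐ)/2 = 7.41175 × 10^10 m
e = (rₐ − rₚ)/(rₐ + rₚ) = (1.31965 × 10^11) / (1.48235 × 10^11) = 0.890242
(a) a = 7.41175 × 10^10 m ≈ 7.412 × 10^10 m
(b) 2a = 1.48235 × 10^11 m;  ε = −GM/(2a) = -6.00938 × 10^9 J/kg ≈ -6.009 GJ/kg
(c) vₚ/vₐ = rₐ/rₚ (angular momentum) = (1.401 × 10^11) / (8.135 × 10^9) = 17.2219 ≈ 17.22
(d) vₐ² = GM (2/rₐ − 1/a) = 8.908 × 10^20 × (1.42755 × 10^-11 − 1.34921 × 10^-11) = 6.97877 × 10^8 m²/s²;  vₐ = 26417.4 m/s ≈ 26.42 km/s
(e) 1 − e² = 0.207469;  p = a(1 − e²) = 7.41175 × 10^10 × 0.207469 = 1.53771 × 10^10 m ≈ 1.538 × 10^10 m

Final answer:
(a) semi-major axis a = 7.412 × 10^10 m
(b) specific energy ε = -6.009 GJ/kg
(c) velocity ratio vₚ/vₐ = 17.22
(d) velocity at apoapsis vₐ = 26.42 km/s
(e) semi-latus rectum p = 1.538 × 10^10 m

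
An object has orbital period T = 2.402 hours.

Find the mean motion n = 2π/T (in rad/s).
T = 2.402 hours = 8647.2 s
n = 2π / 8647.2 s = 0.000726615 rad/s ≈ 0.0007266 rad/s

Final answer: n = 0.0007266 rad/s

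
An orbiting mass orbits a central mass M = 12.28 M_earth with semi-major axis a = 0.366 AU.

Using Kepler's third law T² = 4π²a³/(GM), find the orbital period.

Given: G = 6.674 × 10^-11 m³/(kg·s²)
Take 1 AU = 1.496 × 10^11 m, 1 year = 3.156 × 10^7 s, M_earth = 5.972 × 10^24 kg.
M = 12.28 M_earth = 7.33362 × 10^25 kg
GM = G × M = 6.674 × 10^-11 × 7.33362 × 10^25 = 4.89446 × 10^15 m³/s²
a = 0.366 AU = 5.47536 × 10^10 m
a³ = 1.64149 × 10^32 m³
T = 2π √(a³/GM) = 2π √((1.64149 × 10^32) / (4.89446 × 10^15)) = 2π × 1.83133 × 10^8 s
T = 1.15066 × 10^9 s ≈ 36.46 years

Final answer: 36.46 years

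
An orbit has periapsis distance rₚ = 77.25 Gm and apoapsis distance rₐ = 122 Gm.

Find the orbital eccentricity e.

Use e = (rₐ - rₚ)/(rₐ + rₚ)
rₚ = 77.25 Gm = 7.725 × 10^10 m
rₐ = 122 Gm = 1.22 × 10^11 m
rₐ − rₚ = 4.475 × 10^10 m
rₐ + rₚ = 1.9925 × 10^11 m
e = (rₐ − rₚ)/(rₐ + rₚ) = 0.224592

Final answer: e = 0.2246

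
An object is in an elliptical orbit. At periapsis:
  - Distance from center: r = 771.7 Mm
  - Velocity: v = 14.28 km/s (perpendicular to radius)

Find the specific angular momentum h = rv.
r = 771.7 Mm = 7.717 × 10^8 m
v = 14.28 km/s = 14280 m/s
h = rv = 7.717 × 10^8 × 14280 = 1.10199 × 10^13 m²/s ≈ 1.102 × 10^13 m²/s

Final answer: h = 1.102 × 10^13 m²/s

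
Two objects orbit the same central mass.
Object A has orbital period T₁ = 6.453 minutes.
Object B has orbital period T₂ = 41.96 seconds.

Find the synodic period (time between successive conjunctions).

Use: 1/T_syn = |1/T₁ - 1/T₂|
T₁ = 6.453 minutes = 387.18 s
T₂ = 41.96 seconds
1/T₁ = 0.00258278 s⁻¹
1/T₂ = 0.0238322 s⁻¹
|1/T₁ − 1/T₂| = 0.0212494 s⁻¹
T_syn = 1 / |1/T₁ − 1/T₂| = 47.0601 s ≈ 47.06 seconds

Final answer: T_syn = 47.06 seconds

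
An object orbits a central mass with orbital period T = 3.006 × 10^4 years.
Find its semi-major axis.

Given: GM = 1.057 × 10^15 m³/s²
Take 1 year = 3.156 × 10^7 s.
T = 3.006 × 10^4 years = 9.48694 × 10^11 s
GM = 1.057 × 10^15 m³/s²
Kepler's third law: a³ = GM T² / (4π²)
T² = 9.0002 × 10^23 s²
a³ = (1.057 × 10^15) × (9.0002 × 10^23) / (4π²) = 2.40972 × 10^37 m³
a = (a³)^(1/3) = 2.88839 × 10^12 m ≈ 2.888 Tm

Final answer: 2.888 Tm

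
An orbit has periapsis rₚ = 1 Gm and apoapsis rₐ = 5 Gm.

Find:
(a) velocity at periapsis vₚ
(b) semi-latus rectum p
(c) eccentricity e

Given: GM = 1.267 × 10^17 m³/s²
rₚ = 1 Gm = 1 × 10^9 m
rₐ = 5 Gm = 5 × 10^9 m
GM = 1.267 × 10^17 m³/s²
a = (rₚ + rₐ)/2 = 3 × 10^9 m
e = (rₐ − rₚ)/(rₐ + rₚ) = (4 × 10^9) / (6 × 10^9) = 0.666667
(a) vₚ² = GM (2/rₚ − 1/a) = 1.267 × 10^17 × (2 × 10^-9 − 3.33333 × 10^-10) = 2.11167 × 10^8 m²/s²;  vₚ = 14531.6 m/s ≈ 14.53 km/s
(b) 1 − e² = 0.555556;  p = a(1 − e²) = 3 × 10^9 × 0.555556 = 1.66667 × 10^9 m ≈ 1.667 Gm
(c) e = 0.666667 ≈ 0.6667

Final answer:
(a) velocity at periapsis vₚ = 14.53 km/s
(b) semi-latus rectum p = 1.667 Gm
(c) eccentricity e = 0.6667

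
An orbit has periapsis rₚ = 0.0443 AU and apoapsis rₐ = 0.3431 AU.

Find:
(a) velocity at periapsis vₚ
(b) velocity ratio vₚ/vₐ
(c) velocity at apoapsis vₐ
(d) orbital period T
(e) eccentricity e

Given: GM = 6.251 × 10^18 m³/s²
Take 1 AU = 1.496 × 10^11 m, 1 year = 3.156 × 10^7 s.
rₚ = 0.0443 AU = 6.62728 × 10^9 m
rₐ = 0.3431 AU = 5.13278 × 10^10 m
GM = 6.251 × 10^18 m³/s²
a = (rₚ + rₐ)/2 = 2.89775 × 10^10 m
e = (rₐ − rₚ)/(rₐ + rₚ) = (4.47005 × 10^10) / (5.7955 × 10^10) = 0.771296
(a) vₚ² = GM (2/rₚ − 1/a) = 6.251 × 10^18 × (3.01783 × 10^-10 − 3.45095 × 10^-11) = 1.67073 × 10^9 m²/s²;  vₚ = 40874.5 m/s ≈ 8.623 AU/year
(b) vₚ/vₐ = rₐ/rₚ (angular momentum) = (5.13278 × 10^10) / (6.62728 × 10^9) = 7.74492 ≈ 7.745
(c) vₐ² = GM (2/rₐ − 1/a) = 6.251 × 10^18 × (3.89653 × 10^-11 − 3.45095 × 10^-11) = 2.7853 × 10^7 m²/s²;  vₐ = 5277.59 m/s ≈ 1.113 AU/year
(d) a³ = 2.43323 × 10^31 m³;  T = 2π √(a³/GM) = 2π × 1.97295 × 10^6 s = 1.23964 × 10^7 s ≈ 0.3928 years
(e) e = 0.771296 ≈ 0.7713

Final answer:
(a) velocity at periapsis vₚ = 8.623 AU/year
(b) velocity ratio vₚ/vₐ = 7.745
(c) velocity at apoapsis vₐ = 1.113 AU/year
(d) orbital period T = 0.3928 years
(e) eccentricity e = 0.7713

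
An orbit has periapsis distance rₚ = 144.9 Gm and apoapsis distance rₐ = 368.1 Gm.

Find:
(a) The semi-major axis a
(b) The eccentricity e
rₚ = 144.9 Gm = 1.449 × 10^11 m
rₐ = 368.1 Gm = 3.681 × 10^11 m
(a) a = (rₚ + rₐ)/2 = 2.565 × 10^11 m ≈ 256.5 Gm
(b) e = (rₐ − rₚ)/(rₐ + rₚ) = (2.232 × 10^11) / (5.13 × 10^11) = 0.435088

Final answer:
(a) a = 256.5 Gm
(b) e = 0.4351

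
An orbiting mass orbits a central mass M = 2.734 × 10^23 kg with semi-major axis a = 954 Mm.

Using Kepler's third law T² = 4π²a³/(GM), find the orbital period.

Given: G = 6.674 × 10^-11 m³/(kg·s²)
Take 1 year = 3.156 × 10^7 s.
M = 2.734 × 10^23 kg
GM = G × M = 6.674 × 10^-11 × 2.734 × 10^23 = 1.82467 × 10^13 m³/s²
a = 954 Mm = 9.54 × 10^8 m
a³ = 8.68251 × 10^26 m³
T = 2π √(a³/GM) = 2π √((8.68251 × 10^26) / (1.82467 × 10^13)) = 2π × 6.89811 × 10^6 s
T = 4.33421 × 10^7 s ≈ 1.373 years

Final answer: 1.373 years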